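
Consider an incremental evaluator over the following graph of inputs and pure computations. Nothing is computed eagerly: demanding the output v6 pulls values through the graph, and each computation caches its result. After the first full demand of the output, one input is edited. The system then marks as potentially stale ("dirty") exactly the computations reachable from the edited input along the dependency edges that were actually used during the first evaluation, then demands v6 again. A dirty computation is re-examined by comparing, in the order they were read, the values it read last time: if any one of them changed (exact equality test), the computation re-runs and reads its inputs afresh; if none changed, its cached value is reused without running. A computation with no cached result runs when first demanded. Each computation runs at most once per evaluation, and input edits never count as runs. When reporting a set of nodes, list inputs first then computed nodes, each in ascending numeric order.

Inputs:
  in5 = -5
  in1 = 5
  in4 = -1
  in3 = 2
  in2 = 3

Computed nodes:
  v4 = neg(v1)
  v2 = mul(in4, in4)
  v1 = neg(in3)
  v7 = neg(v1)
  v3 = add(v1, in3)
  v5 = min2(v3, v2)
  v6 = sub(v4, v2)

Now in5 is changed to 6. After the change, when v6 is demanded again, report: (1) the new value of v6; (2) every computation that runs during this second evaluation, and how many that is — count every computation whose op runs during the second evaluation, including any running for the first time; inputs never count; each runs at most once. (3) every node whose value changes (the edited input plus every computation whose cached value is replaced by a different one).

v6 now evaluates to 1.
Run set: none (0 run).
Changed values: in5.
The important point: nothing the output needs ever reads in5, so the edit is invisible to it.

Initial pass — values computed on the first demand:
  v1 = neg(2) = -2
  v2 = mul(-1, -1) = 1
  v4 = neg(-2) = 2
  v6 = sub(2, 1) = 1

Second demand — change propagation:
  no demanded computation ever read in5, so the edit dirties nothing and nothing runs.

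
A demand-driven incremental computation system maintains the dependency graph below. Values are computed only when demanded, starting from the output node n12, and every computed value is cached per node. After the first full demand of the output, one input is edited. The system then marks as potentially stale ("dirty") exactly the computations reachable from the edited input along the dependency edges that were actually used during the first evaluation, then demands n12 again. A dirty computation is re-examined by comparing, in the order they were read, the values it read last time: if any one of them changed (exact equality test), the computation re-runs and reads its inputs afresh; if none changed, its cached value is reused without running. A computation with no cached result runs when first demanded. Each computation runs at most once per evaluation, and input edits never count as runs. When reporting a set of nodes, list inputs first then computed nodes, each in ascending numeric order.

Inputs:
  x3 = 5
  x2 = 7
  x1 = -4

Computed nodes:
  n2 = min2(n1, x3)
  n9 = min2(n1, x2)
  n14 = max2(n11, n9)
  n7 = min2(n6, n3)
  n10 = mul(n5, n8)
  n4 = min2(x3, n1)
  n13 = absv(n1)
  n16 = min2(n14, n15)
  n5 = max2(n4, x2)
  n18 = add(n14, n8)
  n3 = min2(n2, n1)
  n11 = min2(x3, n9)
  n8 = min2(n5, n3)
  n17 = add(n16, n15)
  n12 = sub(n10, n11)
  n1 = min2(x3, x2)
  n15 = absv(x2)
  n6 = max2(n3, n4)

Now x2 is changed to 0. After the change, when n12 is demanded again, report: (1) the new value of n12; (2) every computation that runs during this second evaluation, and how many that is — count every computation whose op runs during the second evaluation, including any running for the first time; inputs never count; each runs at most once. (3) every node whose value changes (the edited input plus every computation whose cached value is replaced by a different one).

First evaluation (everything demanded from the output):
  n1 = min2(5, 7) = 5
  n2 = min2(5, 5) = 5
  n3 = min2(5, 5) = 5
  n4 = min2(5, 5) = 5
  n5 = max2(5, 7) = 7
  n8 = min2(7, 5) = 5
  n9 = min2(5, 7) = 5
  n10 = mul(7, 5) = 35
  n11 = min2(5, 5) = 5
  n12 = sub(35, 5) = 30

Propagation after the edit:
  n1: runs — x2 7->0; result 0.
  n2: runs — n1 5->0; result 0.
  n3: runs — n2 5->0; n1 5->0; result 0.
  n4: runs — n1 5->0; result 0.
  n5: runs — n4 5->0; x2 7->0; result 0.
  n8: runs — n5 7->0; n3 5->0; result 0.
  n9: runs — n1 5->0; x2 7->0; result 0.
  n10: runs — n5 7->0; n8 5->0; result 0.
  n11: runs — n9 5->0; result 0.
  n12: runs — n10 35->0; n11 5->0; result 0.

New value of n12: 0.
Computations that run: n1, n2, n3, n4, n5, n8, n9, n10, n11, n12 — 10 in total.
Values that change: x2, n1, n2, n3, n4, n5, n8, n9, n10, n11, n12.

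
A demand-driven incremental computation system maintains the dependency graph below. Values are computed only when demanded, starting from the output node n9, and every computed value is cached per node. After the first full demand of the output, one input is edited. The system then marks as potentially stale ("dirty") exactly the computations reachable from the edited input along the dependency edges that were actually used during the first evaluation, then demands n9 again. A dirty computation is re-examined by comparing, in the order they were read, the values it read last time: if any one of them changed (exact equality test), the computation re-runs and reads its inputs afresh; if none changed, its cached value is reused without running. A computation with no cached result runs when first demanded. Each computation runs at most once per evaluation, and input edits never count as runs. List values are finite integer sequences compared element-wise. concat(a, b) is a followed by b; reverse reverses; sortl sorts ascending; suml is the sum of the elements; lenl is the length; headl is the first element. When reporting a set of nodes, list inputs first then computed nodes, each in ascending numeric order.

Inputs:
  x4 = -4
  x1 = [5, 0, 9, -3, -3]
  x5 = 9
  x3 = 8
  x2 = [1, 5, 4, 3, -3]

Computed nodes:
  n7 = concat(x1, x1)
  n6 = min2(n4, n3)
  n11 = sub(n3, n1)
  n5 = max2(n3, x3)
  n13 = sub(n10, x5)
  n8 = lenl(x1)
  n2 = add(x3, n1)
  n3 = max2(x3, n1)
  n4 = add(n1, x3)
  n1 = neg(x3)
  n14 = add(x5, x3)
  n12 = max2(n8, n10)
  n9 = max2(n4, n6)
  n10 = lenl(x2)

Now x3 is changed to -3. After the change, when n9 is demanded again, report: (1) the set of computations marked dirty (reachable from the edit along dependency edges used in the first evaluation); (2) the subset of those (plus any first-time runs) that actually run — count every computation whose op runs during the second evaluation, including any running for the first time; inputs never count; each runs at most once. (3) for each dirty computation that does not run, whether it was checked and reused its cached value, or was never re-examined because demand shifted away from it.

Marked dirty: n1, n3, n4, n6, n9.
Computations that run: n1, n3, n4, n6 — 4 in total.
Checked but reused from cache: n9.
Key observation: the cutoff stops propagation at n9 — its inputs' values are unchanged, so it reuses its cache.

First evaluation (everything demanded from the output):
  n1 = neg(8) = -8
  n3 = max2(8, -8) = 8
  n4 = add(-8, 8) = 0
  n6 = min2(0, 8) = 0
  n9 = max2(0, 0) = 0

Propagation after the edit:
  n1: runs — x3 8->-3; result 3.
  n3: runs — x3 8->-3; n1 -8->3; result 3.
  n4: runs — n1 -8->3; x3 8->-3; result 0 (same value as before).
  n6: runs — n3 8->3; result 0 (same value as before).
  n9: checked — values it read are unchanged (n4 unchanged, n6 unchanged); reused cached 0 without running.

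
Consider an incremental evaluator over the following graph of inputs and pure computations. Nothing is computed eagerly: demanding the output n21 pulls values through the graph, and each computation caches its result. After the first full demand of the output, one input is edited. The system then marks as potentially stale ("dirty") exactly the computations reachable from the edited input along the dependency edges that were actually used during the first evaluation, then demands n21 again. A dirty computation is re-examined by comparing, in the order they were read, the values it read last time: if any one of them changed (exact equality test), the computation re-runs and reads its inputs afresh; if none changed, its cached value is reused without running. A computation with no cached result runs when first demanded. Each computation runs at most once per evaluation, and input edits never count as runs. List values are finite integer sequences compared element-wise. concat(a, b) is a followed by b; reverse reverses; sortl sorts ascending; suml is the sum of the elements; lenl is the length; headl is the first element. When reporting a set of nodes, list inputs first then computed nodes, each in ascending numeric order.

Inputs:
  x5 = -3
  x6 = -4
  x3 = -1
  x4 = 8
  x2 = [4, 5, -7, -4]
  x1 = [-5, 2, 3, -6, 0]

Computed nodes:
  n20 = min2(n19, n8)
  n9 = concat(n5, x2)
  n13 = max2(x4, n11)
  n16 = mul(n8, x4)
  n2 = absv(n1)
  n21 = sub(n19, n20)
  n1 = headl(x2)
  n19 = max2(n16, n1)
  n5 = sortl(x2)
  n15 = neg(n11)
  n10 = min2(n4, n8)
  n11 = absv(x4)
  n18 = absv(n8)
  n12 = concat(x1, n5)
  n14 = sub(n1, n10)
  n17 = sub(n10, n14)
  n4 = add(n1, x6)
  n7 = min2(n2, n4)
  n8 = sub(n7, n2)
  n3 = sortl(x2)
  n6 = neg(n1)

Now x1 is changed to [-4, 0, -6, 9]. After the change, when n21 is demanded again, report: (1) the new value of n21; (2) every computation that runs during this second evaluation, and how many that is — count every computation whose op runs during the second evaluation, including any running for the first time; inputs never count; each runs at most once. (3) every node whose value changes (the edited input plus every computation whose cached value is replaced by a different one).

n21 now evaluates to 8.
Run set: none (0 run).
Changed values: x1.
The important point: nothing the output needs ever reads x1, so the edit is invisible to it.

Initial pass — values computed on the first demand:
  n1 = headl([4, 5, -7, -4]) = 4
  n2 = absv(4) = 4
  n4 = add(4, -4) = 0
  n7 = min2(4, 0) = 0
  n8 = sub(0, 4) = -4
  n16 = mul(-4, 8) = -32
  n19 = max2(-32, 4) = 4
  n20 = min2(4, -4) = -4
  n21 = sub(4, -4) = 8

Second demand — change propagation:
  no demanded computation ever read x1, so the edit dirties nothing and nothing runs.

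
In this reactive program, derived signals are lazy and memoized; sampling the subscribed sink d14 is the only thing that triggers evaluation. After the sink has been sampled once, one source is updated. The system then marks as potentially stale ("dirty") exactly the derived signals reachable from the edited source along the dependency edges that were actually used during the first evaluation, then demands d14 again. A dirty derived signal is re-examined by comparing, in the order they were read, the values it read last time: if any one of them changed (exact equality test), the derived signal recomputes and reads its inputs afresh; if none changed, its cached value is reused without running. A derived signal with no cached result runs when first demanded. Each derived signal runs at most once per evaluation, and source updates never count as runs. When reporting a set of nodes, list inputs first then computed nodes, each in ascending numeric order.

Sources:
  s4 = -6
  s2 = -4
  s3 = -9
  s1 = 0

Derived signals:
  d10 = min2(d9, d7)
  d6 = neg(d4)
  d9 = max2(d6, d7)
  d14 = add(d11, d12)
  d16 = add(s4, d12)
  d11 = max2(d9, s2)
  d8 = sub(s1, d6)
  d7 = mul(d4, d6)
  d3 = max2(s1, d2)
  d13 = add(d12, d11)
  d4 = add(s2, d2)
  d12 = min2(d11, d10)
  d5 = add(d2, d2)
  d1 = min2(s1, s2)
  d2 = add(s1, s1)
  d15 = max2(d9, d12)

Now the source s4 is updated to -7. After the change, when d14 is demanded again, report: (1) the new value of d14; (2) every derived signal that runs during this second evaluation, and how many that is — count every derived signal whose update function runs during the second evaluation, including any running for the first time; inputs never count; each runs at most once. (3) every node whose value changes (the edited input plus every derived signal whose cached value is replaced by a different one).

First demand of the output computes:
  d2 = add(0, 0) = 0
  d4 = add(-4, 0) = -4
  d6 = neg(-4) = 4
  d7 = mul(-4, 4) = -16
  d9 = max2(4, -16) = 4
  d10 = min2(4, -16) = -16
  d11 = max2(4, -4) = 4
  d12 = min2(4, -16) = -16
  d14 = add(4, -16) = -12

After the edit, cleaning proceeds:
  s4 only reaches undemanded nodes; the second demand re-runs nothing.

Note the shortcut — s4 feeds only undemanded nodes, so no recomputation happens.

Demanding d14 again yields -12.
0 derived signals run: none.
The nodes whose values change: s4.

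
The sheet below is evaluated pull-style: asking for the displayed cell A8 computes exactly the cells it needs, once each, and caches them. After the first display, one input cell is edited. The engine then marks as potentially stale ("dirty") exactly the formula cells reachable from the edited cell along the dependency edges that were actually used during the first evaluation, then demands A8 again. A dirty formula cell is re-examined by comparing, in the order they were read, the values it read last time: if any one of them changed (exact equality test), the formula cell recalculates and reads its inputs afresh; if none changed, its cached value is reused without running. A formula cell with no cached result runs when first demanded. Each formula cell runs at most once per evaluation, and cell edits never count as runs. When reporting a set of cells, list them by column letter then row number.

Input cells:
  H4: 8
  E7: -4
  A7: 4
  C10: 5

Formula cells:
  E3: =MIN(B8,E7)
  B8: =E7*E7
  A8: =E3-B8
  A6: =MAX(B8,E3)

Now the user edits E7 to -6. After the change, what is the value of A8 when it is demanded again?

First demand of the output computes:
  B8 = -4 * -4 = 16
  E3 = MIN(16, -4) = -4
  A8 = -4 - 16 = -20

After the edit, cleaning proceeds:
  B8: a read changed (E7 -4->-6; E7 -4->-6) — executes, giving 36.
  E3: a read changed (B8 16->36; E7 -4->-6) — executes, giving -6.
  A8: a read changed (E3 -4->-6; B8 16->36) — executes, giving -42.

Demanding A8 again yields -42.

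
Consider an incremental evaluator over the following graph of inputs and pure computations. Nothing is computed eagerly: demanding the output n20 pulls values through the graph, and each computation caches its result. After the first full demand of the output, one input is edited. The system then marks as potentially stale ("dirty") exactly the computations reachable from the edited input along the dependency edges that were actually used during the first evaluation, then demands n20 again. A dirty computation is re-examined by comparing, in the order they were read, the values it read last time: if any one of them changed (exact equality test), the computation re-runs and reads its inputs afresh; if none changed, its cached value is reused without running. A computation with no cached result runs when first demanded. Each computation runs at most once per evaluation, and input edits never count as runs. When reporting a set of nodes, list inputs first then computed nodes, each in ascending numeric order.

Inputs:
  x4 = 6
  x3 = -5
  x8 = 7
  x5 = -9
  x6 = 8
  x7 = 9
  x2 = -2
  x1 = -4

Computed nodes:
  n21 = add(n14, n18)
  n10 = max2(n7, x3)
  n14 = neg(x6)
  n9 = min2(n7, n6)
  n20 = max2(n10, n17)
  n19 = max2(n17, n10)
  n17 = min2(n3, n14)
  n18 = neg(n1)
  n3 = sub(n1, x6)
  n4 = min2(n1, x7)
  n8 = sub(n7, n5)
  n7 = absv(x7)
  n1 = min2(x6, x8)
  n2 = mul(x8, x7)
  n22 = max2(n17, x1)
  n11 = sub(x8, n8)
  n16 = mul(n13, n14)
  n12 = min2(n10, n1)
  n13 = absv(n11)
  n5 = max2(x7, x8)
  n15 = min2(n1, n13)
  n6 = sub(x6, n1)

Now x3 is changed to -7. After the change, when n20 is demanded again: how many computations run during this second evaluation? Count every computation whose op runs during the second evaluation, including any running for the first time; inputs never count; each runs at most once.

Run set: n10 (1 run).
The important point: n10 recomputes to an identical value, and the output ends up unchanged.

Initial pass — values computed on the first demand:
  n1 = min2(8, 7) = 7
  n3 = sub(7, 8) = -1
  n7 = absv(9) = 9
  n10 = max2(9, -5) = 9
  n14 = neg(8) = -8
  n17 = min2(-1, -8) = -8
  n20 = max2(9, -8) = 9

Second demand — change propagation:
  n10: re-runs because x3 -5->-7; new result 9 (unchanged).
  n20: re-examined; everything it read last time is the same (n10 unchanged, n17 unchanged) — cache 9 kept, no run.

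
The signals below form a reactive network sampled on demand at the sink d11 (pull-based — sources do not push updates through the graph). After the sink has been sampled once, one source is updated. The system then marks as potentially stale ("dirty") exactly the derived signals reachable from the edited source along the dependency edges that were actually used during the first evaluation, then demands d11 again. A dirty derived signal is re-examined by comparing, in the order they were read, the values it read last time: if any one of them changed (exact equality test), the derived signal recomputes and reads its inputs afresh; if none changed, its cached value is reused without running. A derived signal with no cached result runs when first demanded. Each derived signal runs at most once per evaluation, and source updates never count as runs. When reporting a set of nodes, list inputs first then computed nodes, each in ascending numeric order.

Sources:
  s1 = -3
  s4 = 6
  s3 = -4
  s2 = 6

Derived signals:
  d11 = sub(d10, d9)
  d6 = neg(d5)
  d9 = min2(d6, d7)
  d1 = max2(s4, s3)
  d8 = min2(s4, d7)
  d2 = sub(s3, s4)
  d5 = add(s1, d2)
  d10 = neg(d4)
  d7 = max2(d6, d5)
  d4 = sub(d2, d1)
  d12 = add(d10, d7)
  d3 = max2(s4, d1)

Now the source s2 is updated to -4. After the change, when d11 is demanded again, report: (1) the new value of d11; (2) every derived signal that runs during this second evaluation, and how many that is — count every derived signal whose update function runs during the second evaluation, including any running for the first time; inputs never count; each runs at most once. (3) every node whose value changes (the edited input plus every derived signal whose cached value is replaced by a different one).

Initial pass — values computed on the first demand:
  d1 = max2(6, -4) = 6
  d2 = sub(-4, 6) = -10
  d4 = sub(-10, 6) = -16
  d5 = add(-3, -10) = -13
  d6 = neg(-13) = 13
  d7 = max2(13, -13) = 13
  d9 = min2(13, 13) = 13
  d10 = neg(-16) = 16
  d11 = sub(16, 13) = 3

Second demand — change propagation:
  no demanded computation ever read s2, so the edit dirties nothing and nothing runs.

The important point: nothing the output needs ever reads s2, so the edit is invisible to it.

d11 now evaluates to 3.
Run set: none (0 run).
Changed values: s2.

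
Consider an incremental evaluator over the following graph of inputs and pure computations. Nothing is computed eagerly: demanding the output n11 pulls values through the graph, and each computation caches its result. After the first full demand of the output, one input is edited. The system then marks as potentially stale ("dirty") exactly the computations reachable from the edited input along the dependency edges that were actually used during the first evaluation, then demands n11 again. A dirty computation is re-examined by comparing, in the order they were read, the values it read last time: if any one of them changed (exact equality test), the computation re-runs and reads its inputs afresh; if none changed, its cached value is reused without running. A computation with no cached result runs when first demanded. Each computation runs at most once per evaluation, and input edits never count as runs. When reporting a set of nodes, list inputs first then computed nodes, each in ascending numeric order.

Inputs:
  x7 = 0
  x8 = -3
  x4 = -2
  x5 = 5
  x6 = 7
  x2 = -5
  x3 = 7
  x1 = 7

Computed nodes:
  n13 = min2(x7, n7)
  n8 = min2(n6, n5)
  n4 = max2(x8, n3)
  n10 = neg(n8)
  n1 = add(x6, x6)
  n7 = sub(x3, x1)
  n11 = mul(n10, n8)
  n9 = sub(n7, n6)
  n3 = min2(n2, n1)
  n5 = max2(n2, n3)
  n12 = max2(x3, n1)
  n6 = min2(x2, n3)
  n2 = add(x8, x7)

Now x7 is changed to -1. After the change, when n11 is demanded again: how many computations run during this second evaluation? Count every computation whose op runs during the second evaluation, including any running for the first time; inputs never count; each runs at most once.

Run set: n2, n3, n5, n6, n8 (5 run).
The important point: at n10 every value read last time is unchanged, so the dirty flag clears without a run.

Initial pass — values computed on the first demand:
  n1 = add(7, 7) = 14
  n2 = add(-3, 0) = -3
  n3 = min2(-3, 14) = -3
  n5 = max2(-3, -3) = -3
  n6 = min2(-5, -3) = -5
  n8 = min2(-5, -3) = -5
  n10 = neg(-5) = 5
  n11 = mul(5, -5) = -25

Second demand — change propagation:
  n2: re-runs because x7 0->-1; new result -4.
  n3: re-runs because n2 -3->-4; new result -4.
  n5: re-runs because n2 -3->-4; n3 -3->-4; new result -4.
  n6: re-runs because n3 -3->-4; new result -5 (unchanged).
  n8: re-runs because n5 -3->-4; new result -5 (unchanged).
  n10: re-examined; everything it read last time is the same (n8 unchanged) — cache 5 kept, no run.
  n11: re-examined; everything it read last time is the same (n10 unchanged, n8 unchanged) — cache -25 kept, no run.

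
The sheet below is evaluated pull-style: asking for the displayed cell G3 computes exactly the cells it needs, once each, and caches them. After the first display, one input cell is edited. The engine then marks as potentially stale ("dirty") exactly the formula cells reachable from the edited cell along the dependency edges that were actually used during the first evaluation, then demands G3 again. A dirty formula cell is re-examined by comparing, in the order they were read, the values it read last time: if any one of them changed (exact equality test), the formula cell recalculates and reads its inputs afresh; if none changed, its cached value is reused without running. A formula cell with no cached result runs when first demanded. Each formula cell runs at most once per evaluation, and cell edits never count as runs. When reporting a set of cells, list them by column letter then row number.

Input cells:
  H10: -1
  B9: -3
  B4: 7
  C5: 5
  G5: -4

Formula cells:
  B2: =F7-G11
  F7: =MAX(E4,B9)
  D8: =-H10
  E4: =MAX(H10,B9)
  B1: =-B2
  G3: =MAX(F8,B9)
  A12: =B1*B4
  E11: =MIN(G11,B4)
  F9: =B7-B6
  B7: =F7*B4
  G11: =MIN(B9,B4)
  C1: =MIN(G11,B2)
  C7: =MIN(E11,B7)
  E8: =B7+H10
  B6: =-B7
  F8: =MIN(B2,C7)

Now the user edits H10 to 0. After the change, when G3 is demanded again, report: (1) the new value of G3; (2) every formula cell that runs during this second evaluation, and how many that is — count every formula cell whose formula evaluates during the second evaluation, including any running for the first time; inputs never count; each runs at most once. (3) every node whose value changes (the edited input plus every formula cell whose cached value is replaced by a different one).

First demand of the output computes:
  E4 = MAX(-1, -3) = -1
  F7 = MAX(-1, -3) = -1
  B7 = -1 * 7 = -7
  G11 = MIN(-3, 7) = -3
  B2 = -1 - -3 = 2
  E11 = MIN(-3, 7) = -3
  C7 = MIN(-3, -7) = -7
  F8 = MIN(2, -7) = -7
  G3 = MAX(-7, -3) = -3

After the edit, cleaning proceeds:
  E4: a read changed (H10 -1->0) — executes, giving 0.
  F7: a read changed (E4 -1->0) — executes, giving 0.
  B2: a read changed (F7 -1->0) — executes, giving 3.
  B7: a read changed (F7 -1->0) — executes, giving 0.
  C7: a read changed (B7 -7->0) — executes, giving -3.
  F8: a read changed (B2 2->3; C7 -7->-3) — executes, giving -3.
  G3: a read changed (F8 -7->-3) — executes, giving -3 — identical to its old value.

Demanding G3 again yields -3.
7 formula cells run: B2, B7, C7, E4, F7, F8, G3.
The nodes whose values change: B2, B7, C7, E4, F7, F8, H10.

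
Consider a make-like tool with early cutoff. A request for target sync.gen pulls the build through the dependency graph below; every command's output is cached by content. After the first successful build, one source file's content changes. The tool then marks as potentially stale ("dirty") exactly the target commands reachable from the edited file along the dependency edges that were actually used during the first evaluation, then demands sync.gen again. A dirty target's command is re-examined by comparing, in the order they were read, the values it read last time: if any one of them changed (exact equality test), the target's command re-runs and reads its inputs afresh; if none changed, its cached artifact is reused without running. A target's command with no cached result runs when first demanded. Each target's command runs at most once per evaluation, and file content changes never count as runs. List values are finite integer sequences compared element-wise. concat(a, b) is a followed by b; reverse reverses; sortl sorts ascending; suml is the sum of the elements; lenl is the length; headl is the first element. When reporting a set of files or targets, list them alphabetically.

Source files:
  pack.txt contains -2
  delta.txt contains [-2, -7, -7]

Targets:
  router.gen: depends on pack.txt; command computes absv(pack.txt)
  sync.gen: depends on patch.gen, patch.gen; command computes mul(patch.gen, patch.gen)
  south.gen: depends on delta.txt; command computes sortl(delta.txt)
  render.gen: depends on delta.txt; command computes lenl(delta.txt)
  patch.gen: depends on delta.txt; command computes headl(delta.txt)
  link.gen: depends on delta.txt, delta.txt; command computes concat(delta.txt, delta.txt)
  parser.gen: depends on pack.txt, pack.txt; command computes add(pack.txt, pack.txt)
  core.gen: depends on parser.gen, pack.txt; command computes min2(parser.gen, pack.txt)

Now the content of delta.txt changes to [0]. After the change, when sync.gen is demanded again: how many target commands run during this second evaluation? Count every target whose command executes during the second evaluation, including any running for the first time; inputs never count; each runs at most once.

First demand of the output computes:
  patch.gen = headl([-2, -7, -7]) = -2
  sync.gen = mul(-2, -2) = 4

After the edit, cleaning proceeds:
  patch.gen: a read changed (delta.txt [-2, -7, -7]->[0]) — executes, giving 0.
  sync.gen: a read changed (patch.gen -2->0; patch.gen -2->0) — executes, giving 0.

2 target commands run: patch.gen, sync.gen.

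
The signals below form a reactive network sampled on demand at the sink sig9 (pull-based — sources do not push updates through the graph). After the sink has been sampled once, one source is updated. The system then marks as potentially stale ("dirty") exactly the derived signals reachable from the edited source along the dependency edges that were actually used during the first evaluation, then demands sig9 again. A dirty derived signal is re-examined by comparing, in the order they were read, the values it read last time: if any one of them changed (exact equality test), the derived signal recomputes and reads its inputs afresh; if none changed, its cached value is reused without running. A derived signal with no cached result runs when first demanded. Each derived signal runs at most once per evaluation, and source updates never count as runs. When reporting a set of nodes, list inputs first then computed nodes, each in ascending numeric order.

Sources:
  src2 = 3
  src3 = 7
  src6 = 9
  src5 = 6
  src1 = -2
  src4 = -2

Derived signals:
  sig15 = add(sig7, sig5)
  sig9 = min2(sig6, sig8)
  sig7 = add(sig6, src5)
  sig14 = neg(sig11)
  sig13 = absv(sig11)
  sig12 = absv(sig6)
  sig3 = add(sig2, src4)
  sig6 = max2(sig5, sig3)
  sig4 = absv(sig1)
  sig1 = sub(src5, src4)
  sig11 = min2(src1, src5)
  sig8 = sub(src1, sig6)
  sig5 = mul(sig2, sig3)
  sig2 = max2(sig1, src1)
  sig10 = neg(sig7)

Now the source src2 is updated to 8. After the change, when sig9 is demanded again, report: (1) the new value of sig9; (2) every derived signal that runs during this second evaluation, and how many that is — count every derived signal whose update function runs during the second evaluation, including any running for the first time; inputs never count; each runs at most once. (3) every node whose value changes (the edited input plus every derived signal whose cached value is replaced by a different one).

sig9 now evaluates to -50.
Run set: none (0 run).
Changed values: src2.
The important point: nothing the output needs ever reads src2, so the edit is invisible to it.

Initial pass — values computed on the first demand:
  sig1 = sub(6, -2) = 8
  sig2 = max2(8, -2) = 8
  sig3 = add(8, -2) = 6
  sig5 = mul(8, 6) = 48
  sig6 = max2(48, 6) = 48
  sig8 = sub(-2, 48) = -50
  sig9 = min2(48, -50) = -50

Second demand — change propagation:
  no demanded computation ever read src2, so the edit dirties nothing and nothing runs.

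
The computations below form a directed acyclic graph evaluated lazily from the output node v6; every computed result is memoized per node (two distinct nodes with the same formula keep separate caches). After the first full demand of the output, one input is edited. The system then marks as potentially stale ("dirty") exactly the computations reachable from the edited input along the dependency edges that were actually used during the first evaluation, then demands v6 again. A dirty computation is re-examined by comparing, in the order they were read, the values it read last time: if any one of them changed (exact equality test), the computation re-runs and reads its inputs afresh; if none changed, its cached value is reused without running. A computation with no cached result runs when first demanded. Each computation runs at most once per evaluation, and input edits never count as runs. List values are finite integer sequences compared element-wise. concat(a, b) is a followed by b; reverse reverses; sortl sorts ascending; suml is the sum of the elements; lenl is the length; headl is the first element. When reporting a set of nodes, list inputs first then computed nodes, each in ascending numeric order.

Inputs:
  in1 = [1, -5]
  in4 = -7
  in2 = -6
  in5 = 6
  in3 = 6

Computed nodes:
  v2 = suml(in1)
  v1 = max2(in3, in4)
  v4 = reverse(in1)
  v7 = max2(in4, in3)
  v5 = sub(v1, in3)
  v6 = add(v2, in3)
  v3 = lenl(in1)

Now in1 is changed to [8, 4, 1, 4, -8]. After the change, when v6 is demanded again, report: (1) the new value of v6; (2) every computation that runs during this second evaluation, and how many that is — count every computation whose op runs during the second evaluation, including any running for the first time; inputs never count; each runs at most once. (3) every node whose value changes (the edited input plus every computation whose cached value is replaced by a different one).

First demand of the output computes:
  v2 = suml([1, -5]) = -4
  v6 = add(-4, 6) = 2

After the edit, cleaning proceeds:
  v2: a read changed (in1 [1, -5]->[8, 4, 1, 4, -8]) — executes, giving 9.
  v6: a read changed (v2 -4->9) — executes, giving 15.

Demanding v6 again yields 15.
2 computations run: v2, v6.
The nodes whose values change: in1, v2, v6.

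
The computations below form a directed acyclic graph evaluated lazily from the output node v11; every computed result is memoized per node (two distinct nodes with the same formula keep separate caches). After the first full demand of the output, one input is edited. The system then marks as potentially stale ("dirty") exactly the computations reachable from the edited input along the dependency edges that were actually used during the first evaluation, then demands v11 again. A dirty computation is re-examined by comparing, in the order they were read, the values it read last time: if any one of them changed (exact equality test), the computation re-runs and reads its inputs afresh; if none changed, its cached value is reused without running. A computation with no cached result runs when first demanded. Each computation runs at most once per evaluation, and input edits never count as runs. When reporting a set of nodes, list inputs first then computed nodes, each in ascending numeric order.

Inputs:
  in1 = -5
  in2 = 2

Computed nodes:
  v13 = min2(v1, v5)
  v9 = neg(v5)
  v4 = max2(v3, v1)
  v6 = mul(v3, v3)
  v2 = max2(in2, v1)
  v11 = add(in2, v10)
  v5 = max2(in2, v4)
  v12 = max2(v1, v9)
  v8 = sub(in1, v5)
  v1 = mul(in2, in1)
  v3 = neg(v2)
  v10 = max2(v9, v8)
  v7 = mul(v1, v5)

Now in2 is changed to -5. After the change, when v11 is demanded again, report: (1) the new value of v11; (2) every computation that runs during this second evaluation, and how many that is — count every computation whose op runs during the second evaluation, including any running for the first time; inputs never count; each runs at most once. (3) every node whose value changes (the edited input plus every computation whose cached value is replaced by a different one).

First demand of the output computes:
  v1 = mul(2, -5) = -10
  v2 = max2(2, -10) = 2
  v3 = neg(2) = -2
  v4 = max2(-2, -10) = -2
  v5 = max2(2, -2) = 2
  v8 = sub(-5, 2) = -7
  v9 = neg(2) = -2
  v10 = max2(-2, -7) = -2
  v11 = add(2, -2) = 0

After the edit, cleaning proceeds:
  v1: a read changed (in2 2->-5) — executes, giving 25.
  v2: a read changed (in2 2->-5; v1 -10->25) — executes, giving 25.
  v3: a read changed (v2 2->25) — executes, giving -25.
  v4: a read changed (v3 -2->-25; v1 -10->25) — executes, giving 25.
  v5: a read changed (in2 2->-5; v4 -2->25) — executes, giving 25.
  v8: a read changed (v5 2->25) — executes, giving -30.
  v9: a read changed (v5 2->25) — executes, giving -25.
  v10: a read changed (v9 -2->-25; v8 -7->-30) — executes, giving -25.
  v11: a read changed (in2 2->-5; v10 -2->-25) — executes, giving -30.

Demanding v11 again yields -30.
9 computations run: v1, v2, v3, v4, v5, v8, v9, v10, v11.
The nodes whose values change: in2, v1, v2, v3, v4, v5, v8, v9, v10, v11.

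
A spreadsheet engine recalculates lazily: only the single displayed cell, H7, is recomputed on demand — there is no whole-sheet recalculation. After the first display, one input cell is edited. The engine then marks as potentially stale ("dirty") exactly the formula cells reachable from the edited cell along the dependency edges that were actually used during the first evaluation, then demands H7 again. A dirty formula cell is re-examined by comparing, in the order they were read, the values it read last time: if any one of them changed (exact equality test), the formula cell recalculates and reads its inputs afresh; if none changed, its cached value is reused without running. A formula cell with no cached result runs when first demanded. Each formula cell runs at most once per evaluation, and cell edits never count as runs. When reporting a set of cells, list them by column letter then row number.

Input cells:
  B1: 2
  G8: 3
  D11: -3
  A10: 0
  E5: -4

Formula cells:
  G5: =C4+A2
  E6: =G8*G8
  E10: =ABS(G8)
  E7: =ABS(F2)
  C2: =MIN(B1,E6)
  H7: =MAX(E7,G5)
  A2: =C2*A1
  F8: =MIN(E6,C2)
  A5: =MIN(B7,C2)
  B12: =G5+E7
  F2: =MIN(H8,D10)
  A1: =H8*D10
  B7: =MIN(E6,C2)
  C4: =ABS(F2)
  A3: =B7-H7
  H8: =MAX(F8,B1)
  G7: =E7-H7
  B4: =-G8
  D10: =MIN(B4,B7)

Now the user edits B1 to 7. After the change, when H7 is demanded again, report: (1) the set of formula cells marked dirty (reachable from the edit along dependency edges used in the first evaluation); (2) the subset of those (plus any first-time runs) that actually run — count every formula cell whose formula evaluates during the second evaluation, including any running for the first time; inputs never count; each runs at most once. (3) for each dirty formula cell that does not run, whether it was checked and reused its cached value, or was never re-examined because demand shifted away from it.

Marked dirty: A1, A2, B7, C2, C4, D10, E7, F2, F8, G5, H7, H8.
Formula cells that run: A1, A2, B7, C2, D10, F2, F8, G5, H7, H8 — 10 in total.
Checked but reused from cache: C4, E7.
Key observation: the cutoff stops propagation at C4 — its inputs' values are unchanged, so it reuses its cache.

First evaluation (everything demanded from the output):
  B4 = -(3) = -3
  E6 = 3 * 3 = 9
  C2 = MIN(2, 9) = 2
  B7 = MIN(9, 2) = 2
  D10 = MIN(-3, 2) = -3
  F8 = MIN(9, 2) = 2
  H8 = MAX(2, 2) = 2
  A1 = 2 * -3 = -6
  A2 = 2 * -6 = -12
  F2 = MIN(2, -3) = -3
  C4 = ABS(-3) = 3
  E7 = ABS(-3) = 3
  G5 = 3 + -12 = -9
  H7 = MAX(3, -9) = 3

Propagation after the edit:
  C2: runs — B1 2->7; result 7.
  B7: runs — C2 2->7; result 7.
  D10: runs — B7 2->7; result -3 (same value as before).
  F8: runs — C2 2->7; result 7.
  H8: runs — F8 2->7; B1 2->7; result 7.
  A1: runs — H8 2->7; result -21.
  A2: runs — C2 2->7; A1 -6->-21; result -147.
  F2: runs — H8 2->7; result -3 (same value as before).
  C4: checked — values it read are unchanged (F2 unchanged); reused cached 3 without running.
  E7: checked — values it read are unchanged (F2 unchanged); reused cached 3 without running.
  G5: runs — A2 -12->-147; result -144.
  H7: runs — G5 -9->-144; result 3 (same value as before).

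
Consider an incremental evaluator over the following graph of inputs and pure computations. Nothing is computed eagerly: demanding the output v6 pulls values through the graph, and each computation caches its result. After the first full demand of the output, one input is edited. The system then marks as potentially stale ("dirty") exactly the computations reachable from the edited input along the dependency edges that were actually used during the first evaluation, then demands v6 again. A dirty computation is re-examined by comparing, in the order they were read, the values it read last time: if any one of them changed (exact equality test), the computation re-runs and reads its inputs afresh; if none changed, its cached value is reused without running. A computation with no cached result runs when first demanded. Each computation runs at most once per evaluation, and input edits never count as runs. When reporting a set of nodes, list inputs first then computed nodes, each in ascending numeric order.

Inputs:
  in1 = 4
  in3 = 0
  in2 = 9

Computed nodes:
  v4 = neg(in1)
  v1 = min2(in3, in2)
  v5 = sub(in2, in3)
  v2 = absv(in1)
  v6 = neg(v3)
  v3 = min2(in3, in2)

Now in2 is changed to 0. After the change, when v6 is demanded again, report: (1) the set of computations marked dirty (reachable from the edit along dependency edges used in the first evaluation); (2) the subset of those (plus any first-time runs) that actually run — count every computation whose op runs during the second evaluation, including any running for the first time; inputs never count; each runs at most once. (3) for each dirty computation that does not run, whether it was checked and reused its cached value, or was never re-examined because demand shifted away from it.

Dirty set: v3, v6.
Run set: v3 (1 run).
Re-examined without running (cache reused): v6.
The important point: v3 recomputes to an identical value, and the output ends up unchanged.

Initial pass — values computed on the first demand:
  v3 = min2(0, 9) = 0
  v6 = neg(0) = 0

Second demand — change propagation:
  v3: re-runs because in2 9->0; new result 0 (unchanged).
  v6: re-examined; everything it read last time is the same (v3 unchanged) — cache 0 kept, no run.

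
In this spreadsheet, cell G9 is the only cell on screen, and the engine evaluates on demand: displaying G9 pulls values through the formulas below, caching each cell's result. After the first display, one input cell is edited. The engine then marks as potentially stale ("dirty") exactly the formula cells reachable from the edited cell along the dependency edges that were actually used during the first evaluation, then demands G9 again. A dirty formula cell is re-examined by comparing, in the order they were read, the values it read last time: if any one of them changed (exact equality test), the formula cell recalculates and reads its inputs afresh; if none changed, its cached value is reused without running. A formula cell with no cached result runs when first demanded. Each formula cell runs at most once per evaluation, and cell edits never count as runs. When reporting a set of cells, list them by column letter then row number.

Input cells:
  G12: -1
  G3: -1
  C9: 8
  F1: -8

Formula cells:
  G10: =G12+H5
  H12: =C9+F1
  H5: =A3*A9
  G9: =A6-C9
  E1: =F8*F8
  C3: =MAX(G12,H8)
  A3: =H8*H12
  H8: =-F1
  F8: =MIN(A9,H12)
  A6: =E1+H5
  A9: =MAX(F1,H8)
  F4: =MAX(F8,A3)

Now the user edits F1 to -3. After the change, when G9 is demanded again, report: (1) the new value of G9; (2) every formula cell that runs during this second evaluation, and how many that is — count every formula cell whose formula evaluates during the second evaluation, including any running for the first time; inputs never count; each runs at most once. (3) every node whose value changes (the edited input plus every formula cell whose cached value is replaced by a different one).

G9 now evaluates to 46.
Run set: A3, A6, A9, E1, F8, G9, H5, H8, H12 (9 run).
Changed values: A3, A6, A9, E1, F1, F8, G9, H5, H8, H12.

Initial pass — values computed on the first demand:
  H8 = -(-8) = 8
  A9 = MAX(-8, 8) = 8
  H12 = 8 + -8 = 0
  A3 = 8 * 0 = 0
  F8 = MIN(8, 0) = 0
  E1 = 0 * 0 = 0
  H5 = 0 * 8 = 0
  A6 = 0 + 0 = 0
  G9 = 0 - 8 = -8

Second demand — change propagation:
  H8: re-runs because F1 -8->-3; new result 3.
  A9: re-runs because F1 -8->-3; H8 8->3; new result 3.
  H12: re-runs because F1 -8->-3; new result 5.
  A3: re-runs because H8 8->3; H12 0->5; new result 15.
  F8: re-runs because A9 8->3; H12 0->5; new result 3.
  E1: re-runs because F8 0->3; F8 0->3; new result 9.
  H5: re-runs because A3 0->15; A9 8->3; new result 45.
  A6: re-runs because E1 0->9; H5 0->45; new result 54.
  G9: re-runs because A6 0->54; new result 46.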